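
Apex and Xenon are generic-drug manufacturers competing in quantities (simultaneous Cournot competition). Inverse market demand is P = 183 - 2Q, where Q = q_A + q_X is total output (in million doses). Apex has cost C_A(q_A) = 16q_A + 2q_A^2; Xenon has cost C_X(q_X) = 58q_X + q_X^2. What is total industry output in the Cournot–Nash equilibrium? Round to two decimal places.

Apex's profit: π_A = (183 - 2Q)q_A - (16q_A + 2q_A²). Setting ∂π_A/∂q_A = 0: 167 - 8q_A - 2(q_X) = 0.
Xenon's profit: π_X = (183 - 2Q)q_X - (58q_X + q_X²). Setting ∂π_X/∂q_X = 0: 125 - 6q_X - 2(q_A) = 0.
So q_A = (167 - 2q_X)/8 and q_X = (125 - 2q_A)/6.
Solving the pair: q_A = 188/11, q_X = 333/22.
Total output Q = 188/11 + 333/22 = 709/22.

32.23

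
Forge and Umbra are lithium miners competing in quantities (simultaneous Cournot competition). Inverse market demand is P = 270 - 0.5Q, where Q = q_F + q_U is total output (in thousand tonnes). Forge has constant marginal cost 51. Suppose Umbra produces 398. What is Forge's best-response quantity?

20

With the rival's output fixed at 398, Forge's profit is π_F = (270 - (1/2)·398 - (1/2)q_F)q_F - (51q_F) = (71 - (1/2)q_F)q_F - (51q_F).
∂π_F/∂q_F = 20 - q_F = 0, so q_F = 20.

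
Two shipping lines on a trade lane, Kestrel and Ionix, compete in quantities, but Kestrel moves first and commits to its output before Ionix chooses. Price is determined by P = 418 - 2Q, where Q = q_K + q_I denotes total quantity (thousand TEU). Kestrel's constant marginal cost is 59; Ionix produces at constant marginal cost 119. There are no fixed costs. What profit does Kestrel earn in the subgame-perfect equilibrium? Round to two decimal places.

Solve by backward induction. Given q_K, the follower Ionix maximises π_I = (418 - 2q_K - 2q_I)q_I - 119q_I.
∂π_I/∂q_I = 299 - 2q_K - 4q_I = 0 gives the reaction function q_I = (299 - 2q_K)/4.
Kestrel substitutes q_I(q_K) into its own profit: π_K = q_K(418 - 2q_K - (299 - 2q_K)/2) - 59q_K = (537/2 - q_K)q_K - 59q_K.
Maximising: ∂π_K/∂q_K = 419/2 - 2q_K = 0, giving q_K = 419/4.
Then q_I = (299 - 2·(419/4))/4 = 179/8.
Price P = 418 - 2·(1017/8) = 655/4.
Kestrel's profit: (655/4 - 59)·(419/4) = 10972.5625.

10972.56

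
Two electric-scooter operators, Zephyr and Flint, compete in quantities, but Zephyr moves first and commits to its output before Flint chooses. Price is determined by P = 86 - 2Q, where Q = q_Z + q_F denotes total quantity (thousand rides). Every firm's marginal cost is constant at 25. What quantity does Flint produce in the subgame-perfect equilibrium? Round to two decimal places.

7.63

The follower Flint best-responds to any q_Z: π_F = (86 - 2Q)q_F - 25q_F.
Follower FOC: 61 - 2q_Z - 4q_F = 0, so q_F(q_Z) = (61 - 2q_Z)/4.
Zephyr substitutes q_F(q_Z) into its own profit: π_Z = q_Z(86 - 2q_Z - (61 - 2q_Z)/2) - 25q_Z = (111/2 - q_Z)q_Z - 25q_Z.
Leader FOC: 61/2 - 2q_Z = 0, so q_Z = 61/4.
Then q_F = (61 - 2·(61/4))/4 = 61/8.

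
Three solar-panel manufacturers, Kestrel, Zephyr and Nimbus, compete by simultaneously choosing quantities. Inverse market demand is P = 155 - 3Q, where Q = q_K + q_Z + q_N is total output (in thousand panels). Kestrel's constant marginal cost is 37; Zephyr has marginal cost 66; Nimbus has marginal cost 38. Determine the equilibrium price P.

74

Kestrel's profit: π_K = (155 - 3Q)q_K - (37q_K). Setting ∂π_K/∂q_K = 0: 118 - 6q_K - 3(q_Z + q_N) = 0.
Zephyr's profit: π_Z = (155 - 3Q)q_Z - (66q_Z). Setting ∂π_Z/∂q_Z = 0: 89 - 6q_Z - 3(q_K + q_N) = 0.
Nimbus's first-order condition: 117 - 6q_N - 3(q_K + q_Z) = 0.
Adding the 3 conditions: 324 − 6Q − 6Q = 0, i.e. Q = 27.
Back-substituting: q_K = (118 − 81)/3 = 37/3, q_Z = (89 − 81)/3 = 8/3, q_N = (117 − 81)/3 = 12.
Total output Q = 27, so price P = 155 - 3·27 = 74.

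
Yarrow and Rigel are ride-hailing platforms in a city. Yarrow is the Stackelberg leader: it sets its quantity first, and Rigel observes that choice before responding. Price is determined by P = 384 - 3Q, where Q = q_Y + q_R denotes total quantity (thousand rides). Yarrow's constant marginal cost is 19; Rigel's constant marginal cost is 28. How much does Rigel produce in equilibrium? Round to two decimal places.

The follower Rigel best-responds to any q_Y: π_R = (384 - 3Q)q_R - 28q_R.
Setting the follower's marginal profit to zero, 356 - 3q_Y - 6q_R = 0, i.e. q_R = (356 - 3q_Y)/6.
Yarrow substitutes q_R(q_Y) into its own profit: π_Y = q_Y(384 - 3q_Y - (356 - 3q_Y)/2) - 19q_Y = (206 - (3/2)q_Y)q_Y - 19q_Y.
Leader FOC: 187 - 3q_Y = 0, so q_Y = 187/3.
Then q_R = (356 - 3·(187/3))/6 = 169/6.

28.17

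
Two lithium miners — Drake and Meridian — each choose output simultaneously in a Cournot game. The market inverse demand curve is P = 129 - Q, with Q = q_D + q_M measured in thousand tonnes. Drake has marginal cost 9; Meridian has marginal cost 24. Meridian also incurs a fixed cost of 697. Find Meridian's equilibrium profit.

203

Drake's profit: π_D = (129 - Q)q_D - (9q_D). Setting ∂π_D/∂q_D = 0: 120 - 2q_D - (q_M) = 0.
Meridian's first-order condition: 105 - 2q_M - (q_D) = 0.
So q_D = (120 - q_M)/2 and q_M = (105 - q_D)/2.
Substituting one into the other gives q_D = 45 and q_M = 30.
Price P = 129 - 75 = 54.
Meridian's profit: (54 - 24)·30 - 697 = 203.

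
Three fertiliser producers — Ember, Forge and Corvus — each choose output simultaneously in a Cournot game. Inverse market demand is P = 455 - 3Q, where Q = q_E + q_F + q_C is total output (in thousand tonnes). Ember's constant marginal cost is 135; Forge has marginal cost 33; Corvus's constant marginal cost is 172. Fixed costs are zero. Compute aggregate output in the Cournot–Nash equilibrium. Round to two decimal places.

85.42

Ember's profit: π_E = (455 - 3Q)q_E - (135q_E). Setting ∂π_E/∂q_E = 0: 320 - 6q_E - 3(q_F + q_C) = 0.
Forge's profit: π_F = (455 - 3Q)q_F - (33q_F). Setting ∂π_F/∂q_F = 0: 422 - 6q_F - 3(q_E + q_C) = 0.
Corvus's profit: π_C = (455 - 3Q)q_C - (172q_C). Setting ∂π_C/∂q_C = 0: 283 - 6q_C - 3(q_E + q_F) = 0.
Adding the 3 first-order conditions: 1025 − 12Q = 0, so Q = 1025/12.
Back-substituting: q_E = (320 − 1025/4)/3 = 85/4, q_F = (422 − 1025/4)/3 = 221/4, q_C = (283 − 1025/4)/3 = 107/12.
Total output Q = 85/4 + 221/4 + 107/12 = 1025/12.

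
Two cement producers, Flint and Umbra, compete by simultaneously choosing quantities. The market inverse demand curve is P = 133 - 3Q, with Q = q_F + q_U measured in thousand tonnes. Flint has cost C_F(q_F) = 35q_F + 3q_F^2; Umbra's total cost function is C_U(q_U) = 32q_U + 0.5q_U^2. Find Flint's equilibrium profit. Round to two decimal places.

Flint's profit: π_F = (133 - 3Q)q_F - (35q_F + 3q_F²). Setting ∂π_F/∂q_F = 0: 98 - 12q_F - 3(q_U) = 0.
Umbra's profit: π_U = (133 - 3Q)q_U - (32q_U + (1/2)q_U²). Setting ∂π_U/∂q_U = 0: 101 - 7q_U - 3(q_F) = 0.
Best responses: q_F = (98 - 3q_U)/12, q_U = (101 - 3q_F)/7.
Solving the pair: q_F = 383/75, q_U = 306/25.
Price P = 133 - 3·(1301/75) = 80.9600.
Flint's profit: 80.9600·(383/75) - 35·(383/75) - 3(383/75)² = 156.4683.

156.47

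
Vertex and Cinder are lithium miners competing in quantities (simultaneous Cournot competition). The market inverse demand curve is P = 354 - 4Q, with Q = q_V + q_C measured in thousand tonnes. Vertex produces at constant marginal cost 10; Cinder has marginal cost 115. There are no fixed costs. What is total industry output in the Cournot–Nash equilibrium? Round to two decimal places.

48.58

Vertex's profit: π_V = (354 - 4Q)q_V - (10q_V). Setting ∂π_V/∂q_V = 0: 344 - 8q_V - 4(q_C) = 0.
Cinder's profit: π_C = (354 - 4Q)q_C - (115q_C). Setting ∂π_C/∂q_C = 0: 239 - 8q_C - 4(q_V) = 0.
Rearranging gives the reaction functions q_V = (344 - 4q_C)/8 and q_C = (239 - 4q_V)/8.
Substituting one into the other gives q_V = 449/12 and q_C = 67/6.
Total output Q = 449/12 + 67/6 = 583/12.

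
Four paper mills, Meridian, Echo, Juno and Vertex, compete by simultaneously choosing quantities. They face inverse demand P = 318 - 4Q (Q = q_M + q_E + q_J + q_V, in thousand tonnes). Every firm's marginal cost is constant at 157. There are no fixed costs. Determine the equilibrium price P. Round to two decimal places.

189.20

A representative firm's profit is π_i = q_i(318 - 4Q) - 157q_i.
First-order condition (treating rivals' output as given): 161 - 8q_i - 4·Σ_{j≠i} q_j = 0.
By symmetry each firm produces the same amount; substituting Σ_{j≠i} q_j = 3q_i yields q_i = 161/20.
Total output Q = 161/5, so price P = 318 - 4·(161/5) = 946/5.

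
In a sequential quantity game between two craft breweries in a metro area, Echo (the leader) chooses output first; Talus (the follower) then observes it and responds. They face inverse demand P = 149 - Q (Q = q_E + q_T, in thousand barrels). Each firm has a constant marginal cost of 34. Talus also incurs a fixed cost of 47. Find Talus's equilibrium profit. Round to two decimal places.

779.56

Solve by backward induction. Given q_E, the follower Talus maximises π_T = (149 - q_E - q_T)q_T - 34q_T.
Setting the follower's marginal profit to zero, 115 - q_E - 2q_T = 0, i.e. q_T = (115 - q_E)/2.
Echo substitutes q_T(q_E) into its own profit: π_E = q_E(149 - q_E - (115 - q_E)/2) - 34q_E = (183/2 - (1/2)q_E)q_E - 34q_E.
Leader FOC: 115/2 - q_E = 0, so q_E = 115/2.
Then q_T = (115 - 115/2)/2 = 115/4.
Price P = 149 - 345/4 = 251/4.
Talus's profit: (251/4 - 34)·(115/4) - 47 = 779.5625.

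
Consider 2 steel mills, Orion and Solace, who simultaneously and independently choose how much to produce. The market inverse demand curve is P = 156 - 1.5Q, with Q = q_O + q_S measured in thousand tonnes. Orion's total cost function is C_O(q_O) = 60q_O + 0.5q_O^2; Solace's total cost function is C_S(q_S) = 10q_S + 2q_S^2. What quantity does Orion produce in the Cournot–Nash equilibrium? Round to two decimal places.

Orion's profit: π_O = (156 - 1.5Q)q_O - (60q_O + (1/2)q_O²). Setting ∂π_O/∂q_O = 0: 96 - 4q_O - (3/2)(q_S) = 0.
Solace's first-order condition: 146 - 7q_S - (3/2)(q_O) = 0.
Best responses: q_O = (96 - (3/2)q_S)/4, q_S = (146 - (3/2)q_O)/7.
Solving the pair: q_O = 1812/103, q_S = 1760/103.

17.59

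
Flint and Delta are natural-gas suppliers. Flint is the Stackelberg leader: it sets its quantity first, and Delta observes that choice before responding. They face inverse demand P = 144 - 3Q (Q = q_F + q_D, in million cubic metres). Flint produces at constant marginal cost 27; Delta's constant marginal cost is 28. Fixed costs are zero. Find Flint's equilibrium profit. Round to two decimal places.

The follower Delta best-responds to any q_F: π_D = (144 - 3Q)q_D - 28q_D.
Follower FOC: 116 - 3q_F - 6q_D = 0, so q_D(q_F) = (116 - 3q_F)/6.
The leader anticipates this reaction. Substituting into P = 144 - 3Q gives P = 86 - (3/2)q_F, so π_F = (86 - (3/2)q_F)q_F - 27q_F.
The leader's first-order condition 59 - 3q_F = 0 yields q_F = 59/3.
Then q_D = (116 - 3·(59/3))/6 = 19/2.
Price P = 144 - 3·(175/6) = 113/2.
Flint's profit: (113/2 - 27)·(59/3) = 580.1667.

580.17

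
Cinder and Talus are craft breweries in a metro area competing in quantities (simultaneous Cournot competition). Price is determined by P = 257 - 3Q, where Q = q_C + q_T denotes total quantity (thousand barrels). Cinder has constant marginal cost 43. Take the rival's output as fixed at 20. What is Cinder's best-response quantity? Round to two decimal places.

25.67

With the rival's output fixed at 20, Cinder's profit is π_C = (257 - 3·20 - 3q_C)q_C - (43q_C) = (197 - 3q_C)q_C - (43q_C).
∂π_C/∂q_C = 154 - 6q_C = 0, so q_C = 77/3.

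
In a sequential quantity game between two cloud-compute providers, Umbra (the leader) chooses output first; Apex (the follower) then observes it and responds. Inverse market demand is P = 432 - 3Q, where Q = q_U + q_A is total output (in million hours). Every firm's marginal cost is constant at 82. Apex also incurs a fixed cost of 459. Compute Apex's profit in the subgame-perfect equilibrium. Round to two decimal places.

2093.08

Solve by backward induction. Given q_U, the follower Apex maximises π_A = (432 - 3q_U - 3q_A)q_A - 82q_A.
∂π_A/∂q_A = 350 - 3q_U - 6q_A = 0 gives the reaction function q_A = (350 - 3q_U)/6.
The leader anticipates this reaction. Substituting into P = 432 - 3Q gives P = 257 - (3/2)q_U, so π_U = (257 - (3/2)q_U)q_U - 82q_U.
The leader's first-order condition 175 - 3q_U = 0 yields q_U = 175/3.
Then q_A = (350 - 3·(175/3))/6 = 175/6.
Price P = 432 - 3·(175/2) = 339/2.
Apex's profit: (339/2 - 82)·(175/6) - 459 = 2093.0833.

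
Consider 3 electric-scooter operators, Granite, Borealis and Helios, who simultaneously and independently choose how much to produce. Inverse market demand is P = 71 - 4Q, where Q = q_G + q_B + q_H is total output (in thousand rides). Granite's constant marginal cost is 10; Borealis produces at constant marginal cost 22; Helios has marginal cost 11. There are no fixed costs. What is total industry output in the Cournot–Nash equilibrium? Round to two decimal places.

Granite's profit: π_G = (71 - 4Q)q_G - (10q_G). Setting ∂π_G/∂q_G = 0: 61 - 8q_G - 4(q_B + q_H) = 0.
Borealis's profit: π_B = (71 - 4Q)q_B - (22q_B). Setting ∂π_B/∂q_B = 0: 49 - 8q_B - 4(q_G + q_H) = 0.
Helios's first-order condition: 60 - 8q_H - 4(q_G + q_B) = 0.
Adding the 3 conditions: 170 − 8Q − 8Q = 0, i.e. Q = 85/8.
Back-substituting: q_G = (61 − 85/2)/4 = 37/8, q_B = (49 − 85/2)/4 = 13/8, q_H = (60 − 85/2)/4 = 35/8.
Total output Q = 37/8 + 13/8 + 35/8 = 85/8.

10.63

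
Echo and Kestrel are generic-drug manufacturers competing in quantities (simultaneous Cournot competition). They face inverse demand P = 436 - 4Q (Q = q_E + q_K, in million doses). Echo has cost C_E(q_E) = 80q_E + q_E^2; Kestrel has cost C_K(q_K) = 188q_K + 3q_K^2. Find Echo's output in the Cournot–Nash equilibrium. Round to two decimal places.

32.19

Echo's profit: π_E = (436 - 4Q)q_E - (80q_E + q_E²). Setting ∂π_E/∂q_E = 0: 356 - 10q_E - 4(q_K) = 0.
Kestrel's first-order condition: 248 - 14q_K - 4(q_E) = 0.
So q_E = (356 - 4q_K)/10 and q_K = (248 - 4q_E)/14.
Solving the pair: q_E = 998/31, q_K = 264/31.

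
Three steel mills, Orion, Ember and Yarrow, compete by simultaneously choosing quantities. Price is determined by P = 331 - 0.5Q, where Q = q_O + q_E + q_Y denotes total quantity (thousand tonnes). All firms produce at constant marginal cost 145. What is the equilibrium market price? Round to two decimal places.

191.50

A representative firm's profit is π_i = q_i(331 - 0.5Q) - 145q_i.
Setting ∂π_i/∂q_i = 0 with rivals' quantities fixed: 186 - q_i - (1/2)·Σ_{j≠i} q_j = 0.
By symmetry each firm produces the same amount; substituting Σ_{j≠i} q_j = 2q_i yields q_i = 186/2 = 93.
Total output Q = 279, so price P = 331 - (1/2)·279 = 383/2.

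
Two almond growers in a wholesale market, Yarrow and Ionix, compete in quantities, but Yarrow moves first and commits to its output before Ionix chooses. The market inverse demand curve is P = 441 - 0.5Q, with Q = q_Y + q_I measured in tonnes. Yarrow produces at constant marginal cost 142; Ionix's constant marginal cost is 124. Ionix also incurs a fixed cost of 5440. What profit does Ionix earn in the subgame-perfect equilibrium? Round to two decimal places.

The follower Ionix best-responds to any q_Y: π_I = (441 - 0.5Q)q_I - 124q_I.
Setting the follower's marginal profit to zero, 317 - (1/2)q_Y - q_I = 0, i.e. q_I = (317 - (1/2)q_Y).
The leader anticipates this reaction. Substituting into P = 441 - 0.5Q gives P = 565/2 - (1/4)q_Y, so π_Y = (565/2 - (1/4)q_Y)q_Y - 142q_Y.
Leader FOC: 281/2 - (1/2)q_Y = 0, so q_Y = 281.
Then q_I = (317 - (1/2)·281) = 353/2.
Price P = 441 - (1/2)·(915/2) = 849/4.
Ionix's profit: (849/4 - 124)·(353/2) - 5440 = 10136.1250.

10136.13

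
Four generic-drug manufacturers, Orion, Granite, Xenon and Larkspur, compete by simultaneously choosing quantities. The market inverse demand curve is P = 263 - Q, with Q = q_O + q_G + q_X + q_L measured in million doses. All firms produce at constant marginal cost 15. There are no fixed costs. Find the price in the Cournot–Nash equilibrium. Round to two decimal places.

64.60

Each firm earns π_i = (263 - Q)q_i - 15q_i.
Setting ∂π_i/∂q_i = 0 with rivals' quantities fixed: 248 - 2q_i - Σ_{j≠i} q_j = 0.
By symmetry each firm produces the same amount; substituting Σ_{j≠i} q_j = 3q_i yields q_i = 248/5.
Total output Q = 992/5, so price P = 263 - 992/5 = 323/5.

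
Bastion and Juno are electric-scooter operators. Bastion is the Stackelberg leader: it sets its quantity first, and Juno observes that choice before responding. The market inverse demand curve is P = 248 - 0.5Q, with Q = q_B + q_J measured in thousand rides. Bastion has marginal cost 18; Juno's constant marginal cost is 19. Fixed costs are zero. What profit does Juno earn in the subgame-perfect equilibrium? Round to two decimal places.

6441.13

Solve by backward induction. Given q_B, the follower Juno maximises π_J = (248 - (1/2)q_B - (1/2)q_J)q_J - 19q_J.
Setting the follower's marginal profit to zero, 229 - (1/2)q_B - q_J = 0, i.e. q_J = (229 - (1/2)q_B).
The leader anticipates this reaction. Substituting into P = 248 - 0.5Q gives P = 267/2 - (1/4)q_B, so π_B = (267/2 - (1/4)q_B)q_B - 18q_B.
Leader FOC: 231/2 - (1/2)q_B = 0, so q_B = 231.
Then q_J = (229 - (1/2)·231) = 227/2.
Price P = 248 - (1/2)·(689/2) = 303/4.
Juno's profit: (303/4 - 19)·(227/2) = 6441.1250.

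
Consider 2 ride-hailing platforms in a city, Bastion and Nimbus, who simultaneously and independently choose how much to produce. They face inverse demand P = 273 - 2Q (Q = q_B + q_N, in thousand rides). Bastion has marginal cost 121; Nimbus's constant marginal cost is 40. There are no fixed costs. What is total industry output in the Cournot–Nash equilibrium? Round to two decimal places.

64.17

Bastion's profit: π_B = (273 - 2Q)q_B - (121q_B). Setting ∂π_B/∂q_B = 0: 152 - 4q_B - 2(q_N) = 0.
Nimbus's first-order condition: 233 - 4q_N - 2(q_B) = 0.
Rearranging gives the reaction functions q_B = (152 - 2q_N)/4 and q_N = (233 - 2q_B)/4.
Substituting one into the other gives q_B = 71/6 and q_N = 157/3.
Total output Q = 71/6 + 157/3 = 385/6.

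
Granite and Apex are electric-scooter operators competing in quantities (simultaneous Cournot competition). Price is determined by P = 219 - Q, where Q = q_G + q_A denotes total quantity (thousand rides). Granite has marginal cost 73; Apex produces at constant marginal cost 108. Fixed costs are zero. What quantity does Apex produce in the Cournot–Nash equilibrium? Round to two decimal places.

Granite's profit: π_G = (219 - Q)q_G - (73q_G). Setting ∂π_G/∂q_G = 0: 146 - 2q_G - (q_A) = 0.
Apex's first-order condition: 111 - 2q_A - (q_G) = 0.
So q_G = (146 - q_A)/2 and q_A = (111 - q_G)/2.
Substituting one into the other gives q_G = 181/3 and q_A = 76/3.

25.33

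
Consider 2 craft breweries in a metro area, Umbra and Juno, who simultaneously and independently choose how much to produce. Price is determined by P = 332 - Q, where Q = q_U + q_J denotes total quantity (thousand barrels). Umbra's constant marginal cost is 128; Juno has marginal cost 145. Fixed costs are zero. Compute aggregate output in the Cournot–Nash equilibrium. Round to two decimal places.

130.33

Umbra's profit: π_U = (332 - Q)q_U - (128q_U). Setting ∂π_U/∂q_U = 0: 204 - 2q_U - (q_J) = 0.
Juno's profit: π_J = (332 - Q)q_J - (145q_J). Setting ∂π_J/∂q_J = 0: 187 - 2q_J - (q_U) = 0.
So q_U = (204 - q_J)/2 and q_J = (187 - q_U)/2.
Substituting one into the other gives q_U = 221/3 and q_J = 170/3.
Total output Q = 221/3 + 170/3 = 391/3.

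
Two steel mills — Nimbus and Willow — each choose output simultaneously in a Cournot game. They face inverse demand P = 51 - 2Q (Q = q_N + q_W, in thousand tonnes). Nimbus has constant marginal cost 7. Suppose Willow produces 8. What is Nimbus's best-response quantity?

With the rival's output fixed at 8, Nimbus's profit is π_N = (51 - 2·8 - 2q_N)q_N - (7q_N) = (35 - 2q_N)q_N - (7q_N).
∂π_N/∂q_N = 28 - 4q_N = 0, so q_N = 7.

7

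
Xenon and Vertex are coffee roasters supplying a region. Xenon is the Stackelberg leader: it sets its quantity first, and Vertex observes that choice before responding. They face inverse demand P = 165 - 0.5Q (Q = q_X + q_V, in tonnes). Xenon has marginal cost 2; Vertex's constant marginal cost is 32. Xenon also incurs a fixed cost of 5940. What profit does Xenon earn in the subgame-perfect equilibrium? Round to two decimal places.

The follower Vertex best-responds to any q_X: π_V = (165 - 0.5Q)q_V - 32q_V.
Follower FOC: 133 - (1/2)q_X - q_V = 0, so q_V(q_X) = (133 - (1/2)q_X).
Xenon substitutes q_V(q_X) into its own profit: π_X = q_X(165 - (1/2)q_X - (133 - (1/2)q_X)/2) - 2q_X = (197/2 - (1/4)q_X)q_X - 2q_X.
Leader FOC: 193/2 - (1/2)q_X = 0, so q_X = 193.
Then q_V = (133 - (1/2)·193) = 73/2.
Price P = 165 - (1/2)·(459/2) = 201/4.
Xenon's profit: (201/4 - 2)·193 - 5940 = 3372.2500.

3372.25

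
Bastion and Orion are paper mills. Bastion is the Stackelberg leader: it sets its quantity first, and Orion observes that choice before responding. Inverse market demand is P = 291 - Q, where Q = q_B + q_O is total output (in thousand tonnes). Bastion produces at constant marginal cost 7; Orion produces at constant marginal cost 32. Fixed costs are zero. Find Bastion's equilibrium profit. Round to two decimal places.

11935.13

Solve by backward induction. Given q_B, the follower Orion maximises π_O = (291 - q_B - q_O)q_O - 32q_O.
Setting the follower's marginal profit to zero, 259 - q_B - 2q_O = 0, i.e. q_O = (259 - q_B)/2.
The leader anticipates this reaction. Substituting into P = 291 - Q gives P = 323/2 - (1/2)q_B, so π_B = (323/2 - (1/2)q_B)q_B - 7q_B.
Maximising: ∂π_B/∂q_B = 309/2 - q_B = 0, giving q_B = 309/2.
Then q_O = (259 - 309/2)/2 = 209/4.
Price P = 291 - 827/4 = 337/4.
Bastion's profit: (337/4 - 7)·(309/2) = 11935.1250.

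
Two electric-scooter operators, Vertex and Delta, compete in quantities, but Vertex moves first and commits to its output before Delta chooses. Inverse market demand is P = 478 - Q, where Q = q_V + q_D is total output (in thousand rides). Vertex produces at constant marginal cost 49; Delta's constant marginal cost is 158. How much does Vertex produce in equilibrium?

The follower Delta best-responds to any q_V: π_D = (478 - Q)q_D - 158q_D.
Setting the follower's marginal profit to zero, 320 - q_V - 2q_D = 0, i.e. q_D = (320 - q_V)/2.
The leader anticipates this reaction. Substituting into P = 478 - Q gives P = 318 - (1/2)q_V, so π_V = (318 - (1/2)q_V)q_V - 49q_V.
The leader's first-order condition 269 - q_V = 0 yields q_V = 269.
Then q_D = (320 - 269)/2 = 51/2.

269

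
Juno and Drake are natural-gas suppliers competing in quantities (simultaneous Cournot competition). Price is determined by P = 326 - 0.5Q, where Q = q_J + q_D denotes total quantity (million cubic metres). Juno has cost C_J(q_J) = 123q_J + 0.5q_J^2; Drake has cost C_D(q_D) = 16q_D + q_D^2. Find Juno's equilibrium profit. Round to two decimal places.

6234.13

Juno's profit: π_J = (326 - 0.5Q)q_J - (123q_J + (1/2)q_J²). Setting ∂π_J/∂q_J = 0: 203 - 2q_J - (1/2)(q_D) = 0.
Drake's profit: π_D = (326 - 0.5Q)q_D - (16q_D + q_D²). Setting ∂π_D/∂q_D = 0: 310 - 3q_D - (1/2)(q_J) = 0.
Best responses: q_J = (203 - (1/2)q_D)/2, q_D = (310 - (1/2)q_J)/3.
Solving the pair: q_J = 1816/23, q_D = 90.1739.
Price P = 326 - (1/2)·169.1304 = 241.4348.
Juno's profit: 241.4348·(1816/23) - 123·(1816/23) - (1/2)(1816/23)² = 6234.1323.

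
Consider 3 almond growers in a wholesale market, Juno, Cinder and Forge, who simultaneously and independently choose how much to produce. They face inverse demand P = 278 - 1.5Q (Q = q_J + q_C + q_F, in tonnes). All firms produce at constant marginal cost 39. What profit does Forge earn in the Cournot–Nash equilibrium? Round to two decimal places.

2380.04

Each firm earns π_i = (278 - 1.5Q)q_i - 39q_i.
First-order condition (treating rivals' output as given): 239 - 3q_i - (3/2)·Σ_{j≠i} q_j = 0.
With identical firms every q_j equals q_i, so Σ_{j≠i} q_j = 2q_i and 239 = 6q_i, giving q_i = 239/6.
Price P = 278 - (3/2)·(239/2) = 395/4.
Forge's profit: (395/4 - 39)·(239/6) = 2380.0417.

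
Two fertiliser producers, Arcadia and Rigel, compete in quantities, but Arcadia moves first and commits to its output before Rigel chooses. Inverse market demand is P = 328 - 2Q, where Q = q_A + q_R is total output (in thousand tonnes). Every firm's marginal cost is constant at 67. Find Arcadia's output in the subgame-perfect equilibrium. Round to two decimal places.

65.25

The follower Rigel best-responds to any q_A: π_R = (328 - 2Q)q_R - 67q_R.
∂π_R/∂q_R = 261 - 2q_A - 4q_R = 0 gives the reaction function q_R = (261 - 2q_A)/4.
Arcadia substitutes q_R(q_A) into its own profit: π_A = q_A(328 - 2q_A - (261 - 2q_A)/2) - 67q_A = (395/2 - q_A)q_A - 67q_A.
Leader FOC: 261/2 - 2q_A = 0, so q_A = 261/4.
Then q_R = (261 - 2·(261/4))/4 = 261/8.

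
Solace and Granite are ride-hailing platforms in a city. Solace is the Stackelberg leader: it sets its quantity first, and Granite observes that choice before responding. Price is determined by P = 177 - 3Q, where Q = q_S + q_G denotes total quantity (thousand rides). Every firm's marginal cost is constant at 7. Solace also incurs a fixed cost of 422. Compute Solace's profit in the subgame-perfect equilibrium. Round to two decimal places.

Solve by backward induction. Given q_S, the follower Granite maximises π_G = (177 - 3q_S - 3q_G)q_G - 7q_G.
∂π_G/∂q_G = 170 - 3q_S - 6q_G = 0 gives the reaction function q_G = (170 - 3q_S)/6.
Solace substitutes q_G(q_S) into its own profit: π_S = q_S(177 - 3q_S - (170 - 3q_S)/2) - 7q_S = (92 - (3/2)q_S)q_S - 7q_S.
Maximising: ∂π_S/∂q_S = 85 - 3q_S = 0, giving q_S = 85/3.
Then q_G = (170 - 3·(85/3))/6 = 85/6.
Price P = 177 - 3·(85/2) = 99/2.
Solace's profit: (99/2 - 7)·(85/3) - 422 = 782.1667.

782.17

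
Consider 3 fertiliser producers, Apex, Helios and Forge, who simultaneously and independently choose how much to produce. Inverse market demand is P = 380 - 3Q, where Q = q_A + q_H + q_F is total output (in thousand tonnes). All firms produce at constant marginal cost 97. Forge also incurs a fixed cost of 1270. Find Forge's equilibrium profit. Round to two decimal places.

Each firm earns π_i = (380 - 3Q)q_i - 97q_i.
Setting ∂π_i/∂q_i = 0 with rivals' quantities fixed: 283 - 6q_i - 3·Σ_{j≠i} q_j = 0.
By symmetry each firm produces the same amount; substituting Σ_{j≠i} q_j = 2q_i yields q_i = 283/12.
Price P = 380 - 3·(283/4) = 671/4.
Forge's profit: (671/4 - 97)·(283/12) - 1270 = 398.5208.

398.52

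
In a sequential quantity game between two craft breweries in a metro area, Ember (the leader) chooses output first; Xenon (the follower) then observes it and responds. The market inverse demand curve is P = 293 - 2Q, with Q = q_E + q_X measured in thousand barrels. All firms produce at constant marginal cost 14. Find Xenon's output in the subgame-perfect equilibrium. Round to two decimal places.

The follower Xenon best-responds to any q_E: π_X = (293 - 2Q)q_X - 14q_X.
Setting the follower's marginal profit to zero, 279 - 2q_E - 4q_X = 0, i.e. q_X = (279 - 2q_E)/4.
Ember substitutes q_X(q_E) into its own profit: π_E = q_E(293 - 2q_E - (279 - 2q_E)/2) - 14q_E = (307/2 - q_E)q_E - 14q_E.
The leader's first-order condition 279/2 - 2q_E = 0 yields q_E = 279/4.
Then q_X = (279 - 2·(279/4))/4 = 279/8.

34.88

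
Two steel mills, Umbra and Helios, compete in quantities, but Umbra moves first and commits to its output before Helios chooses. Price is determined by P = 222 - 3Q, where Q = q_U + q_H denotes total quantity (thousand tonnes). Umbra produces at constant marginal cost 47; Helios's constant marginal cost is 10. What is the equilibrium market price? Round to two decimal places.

81.50

Solve by backward induction. Given q_U, the follower Helios maximises π_H = (222 - 3q_U - 3q_H)q_H - 10q_H.
Setting the follower's marginal profit to zero, 212 - 3q_U - 6q_H = 0, i.e. q_H = (212 - 3q_U)/6.
Umbra substitutes q_H(q_U) into its own profit: π_U = q_U(222 - 3q_U - (212 - 3q_U)/2) - 47q_U = (116 - (3/2)q_U)q_U - 47q_U.
The leader's first-order condition 69 - 3q_U = 0 yields q_U = 23.
Then q_H = (212 - 3·23)/6 = 143/6.
Total output Q = 281/6, so price P = 222 - 3·(281/6) = 163/2.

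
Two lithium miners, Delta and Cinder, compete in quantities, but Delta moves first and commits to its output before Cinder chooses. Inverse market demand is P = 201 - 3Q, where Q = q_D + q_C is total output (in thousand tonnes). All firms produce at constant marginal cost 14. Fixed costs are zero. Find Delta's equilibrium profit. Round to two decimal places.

1457.04

Solve by backward induction. Given q_D, the follower Cinder maximises π_C = (201 - 3q_D - 3q_C)q_C - 14q_C.
Follower FOC: 187 - 3q_D - 6q_C = 0, so q_C(q_D) = (187 - 3q_D)/6.
The leader anticipates this reaction. Substituting into P = 201 - 3Q gives P = 215/2 - (3/2)q_D, so π_D = (215/2 - (3/2)q_D)q_D - 14q_D.
The leader's first-order condition 187/2 - 3q_D = 0 yields q_D = 187/6.
Then q_C = (187 - 3·(187/6))/6 = 187/12.
Price P = 201 - 3·(187/4) = 243/4.
Delta's profit: (243/4 - 14)·(187/6) = 1457.0417.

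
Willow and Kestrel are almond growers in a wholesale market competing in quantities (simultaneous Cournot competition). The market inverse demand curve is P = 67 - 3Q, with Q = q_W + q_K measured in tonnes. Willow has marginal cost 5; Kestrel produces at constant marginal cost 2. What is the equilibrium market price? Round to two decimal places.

24.67

Willow's profit: π_W = (67 - 3Q)q_W - (5q_W). Setting ∂π_W/∂q_W = 0: 62 - 6q_W - 3(q_K) = 0.
Kestrel's profit: π_K = (67 - 3Q)q_K - (2q_K). Setting ∂π_K/∂q_K = 0: 65 - 6q_K - 3(q_W) = 0.
Rearranging gives the reaction functions q_W = (62 - 3q_K)/6 and q_K = (65 - 3q_W)/6.
Substituting one into the other gives q_W = 59/9 and q_K = 68/9.
Total output Q = 127/9, so price P = 67 - 3·(127/9) = 74/3.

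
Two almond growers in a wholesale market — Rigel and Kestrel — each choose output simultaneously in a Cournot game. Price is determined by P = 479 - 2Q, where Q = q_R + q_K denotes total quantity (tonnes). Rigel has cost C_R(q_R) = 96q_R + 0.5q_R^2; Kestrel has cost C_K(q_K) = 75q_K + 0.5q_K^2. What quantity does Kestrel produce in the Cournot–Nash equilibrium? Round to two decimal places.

59.71

Rigel's profit: π_R = (479 - 2Q)q_R - (96q_R + (1/2)q_R²). Setting ∂π_R/∂q_R = 0: 383 - 5q_R - 2(q_K) = 0.
Kestrel's first-order condition: 404 - 5q_K - 2(q_R) = 0.
So q_R = (383 - 2q_K)/5 and q_K = (404 - 2q_R)/5.
Solving the pair: q_R = 369/7, q_K = 418/7.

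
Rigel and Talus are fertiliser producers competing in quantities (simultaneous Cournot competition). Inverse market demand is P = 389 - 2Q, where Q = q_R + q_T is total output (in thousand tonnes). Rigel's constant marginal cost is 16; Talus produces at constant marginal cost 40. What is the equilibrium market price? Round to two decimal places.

148.33

Rigel's profit: π_R = (389 - 2Q)q_R - (16q_R). Setting ∂π_R/∂q_R = 0: 373 - 4q_R - 2(q_T) = 0.
Talus's profit: π_T = (389 - 2Q)q_T - (40q_T). Setting ∂π_T/∂q_T = 0: 349 - 4q_T - 2(q_R) = 0.
Rearranging gives the reaction functions q_R = (373 - 2q_T)/4 and q_T = (349 - 2q_R)/4.
Substituting one into the other gives q_R = 397/6 and q_T = 325/6.
Total output Q = 361/3, so price P = 389 - 2·(361/3) = 445/3.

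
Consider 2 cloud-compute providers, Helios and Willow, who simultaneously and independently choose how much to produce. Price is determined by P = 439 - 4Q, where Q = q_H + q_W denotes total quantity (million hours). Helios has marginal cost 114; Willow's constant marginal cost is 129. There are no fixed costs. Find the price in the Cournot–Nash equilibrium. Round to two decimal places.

227.33

Helios's profit: π_H = (439 - 4Q)q_H - (114q_H). Setting ∂π_H/∂q_H = 0: 325 - 8q_H - 4(q_W) = 0.
Willow's first-order condition: 310 - 8q_W - 4(q_H) = 0.
Rearranging gives the reaction functions q_H = (325 - 4q_W)/8 and q_W = (310 - 4q_H)/8.
Solving the pair: q_H = 85/3, q_W = 295/12.
Total output Q = 635/12, so price P = 439 - 4·(635/12) = 682/3.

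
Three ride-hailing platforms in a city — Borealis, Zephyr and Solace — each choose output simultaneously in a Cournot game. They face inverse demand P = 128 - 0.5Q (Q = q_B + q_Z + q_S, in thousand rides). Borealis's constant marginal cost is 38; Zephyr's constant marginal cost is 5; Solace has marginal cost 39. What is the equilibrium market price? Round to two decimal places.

Borealis's profit: π_B = (128 - 0.5Q)q_B - (38q_B). Setting ∂π_B/∂q_B = 0: 90 - q_B - (1/2)(q_Z + q_S) = 0.
Zephyr's profit: π_Z = (128 - 0.5Q)q_Z - (5q_Z). Setting ∂π_Z/∂q_Z = 0: 123 - q_Z - (1/2)(q_B + q_S) = 0.
Solace's profit: π_S = (128 - 0.5Q)q_S - (39q_S). Setting ∂π_S/∂q_S = 0: 89 - q_S - (1/2)(q_B + q_Z) = 0.
Adding the 3 conditions: 302 − Q − Q = 0, i.e. Q = 151.
Back-substituting: q_B = (90 − 151/2)/(1/2) = 29, q_Z = (123 − 151/2)/(1/2) = 95, q_S = (89 − 151/2)/(1/2) = 27.
Total output Q = 151, so price P = 128 - (1/2)·151 = 105/2.

52.50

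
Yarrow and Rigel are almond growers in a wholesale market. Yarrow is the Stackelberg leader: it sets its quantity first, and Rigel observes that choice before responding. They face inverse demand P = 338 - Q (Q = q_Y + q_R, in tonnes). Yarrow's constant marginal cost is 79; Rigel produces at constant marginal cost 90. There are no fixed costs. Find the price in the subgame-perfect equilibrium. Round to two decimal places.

146.50

The follower Rigel best-responds to any q_Y: π_R = (338 - Q)q_R - 90q_R.
Follower FOC: 248 - q_Y - 2q_R = 0, so q_R(q_Y) = (248 - q_Y)/2.
The leader anticipates this reaction. Substituting into P = 338 - Q gives P = 214 - (1/2)q_Y, so π_Y = (214 - (1/2)q_Y)q_Y - 79q_Y.
The leader's first-order condition 135 - q_Y = 0 yields q_Y = 135.
Then q_R = (248 - 135)/2 = 113/2.
Total output Q = 383/2, so price P = 338 - 383/2 = 293/2.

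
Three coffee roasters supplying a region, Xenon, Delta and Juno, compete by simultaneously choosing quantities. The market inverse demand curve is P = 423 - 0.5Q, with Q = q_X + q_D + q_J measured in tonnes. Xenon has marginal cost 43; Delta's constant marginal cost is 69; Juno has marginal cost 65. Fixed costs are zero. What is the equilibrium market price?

Xenon's profit: π_X = (423 - 0.5Q)q_X - (43q_X). Setting ∂π_X/∂q_X = 0: 380 - q_X - (1/2)(q_D + q_J) = 0.
Delta's first-order condition: 354 - q_D - (1/2)(q_X + q_J) = 0.
Juno's profit: π_J = (423 - 0.5Q)q_J - (65q_J). Setting ∂π_J/∂q_J = 0: 358 - q_J - (1/2)(q_X + q_D) = 0.
Adding the 3 conditions: 1092 − Q − Q = 0, i.e. Q = 546.
Back-substituting: q_X = (380 − 273)/(1/2) = 214, q_D = (354 − 273)/(1/2) = 162, q_J = (358 − 273)/(1/2) = 170.
Total output Q = 546, so price P = 423 - (1/2)·546 = 150.

150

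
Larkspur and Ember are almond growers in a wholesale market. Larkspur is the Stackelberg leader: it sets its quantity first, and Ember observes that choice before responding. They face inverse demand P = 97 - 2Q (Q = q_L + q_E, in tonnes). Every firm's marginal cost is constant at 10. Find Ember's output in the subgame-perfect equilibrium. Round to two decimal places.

10.88

Solve by backward induction. Given q_L, the follower Ember maximises π_E = (97 - 2q_L - 2q_E)q_E - 10q_E.
Follower FOC: 87 - 2q_L - 4q_E = 0, so q_E(q_L) = (87 - 2q_L)/4.
Larkspur substitutes q_E(q_L) into its own profit: π_L = q_L(97 - 2q_L - (87 - 2q_L)/2) - 10q_L = (107/2 - q_L)q_L - 10q_L.
Leader FOC: 87/2 - 2q_L = 0, so q_L = 87/4.
Then q_E = (87 - 2·(87/4))/4 = 87/8.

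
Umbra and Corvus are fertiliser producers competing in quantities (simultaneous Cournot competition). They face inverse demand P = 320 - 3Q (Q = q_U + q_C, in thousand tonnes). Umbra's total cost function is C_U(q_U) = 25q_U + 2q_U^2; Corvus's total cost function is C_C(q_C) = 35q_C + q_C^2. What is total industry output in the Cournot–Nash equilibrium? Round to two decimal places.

Umbra's profit: π_U = (320 - 3Q)q_U - (25q_U + 2q_U²). Setting ∂π_U/∂q_U = 0: 295 - 10q_U - 3(q_C) = 0.
Corvus's first-order condition: 285 - 8q_C - 3(q_U) = 0.
Rearranging gives the reaction functions q_U = (295 - 3q_C)/10 and q_C = (285 - 3q_U)/8.
Solving the pair: q_U = 1505/71, q_C = 1965/71.
Total output Q = 1505/71 + 1965/71 = 48.8732.

48.87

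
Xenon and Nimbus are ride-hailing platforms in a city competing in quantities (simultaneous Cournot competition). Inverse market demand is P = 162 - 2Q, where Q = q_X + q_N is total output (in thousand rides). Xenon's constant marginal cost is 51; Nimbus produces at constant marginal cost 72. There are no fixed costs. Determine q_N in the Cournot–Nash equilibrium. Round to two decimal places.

11.50

Xenon's profit: π_X = (162 - 2Q)q_X - (51q_X). Setting ∂π_X/∂q_X = 0: 111 - 4q_X - 2(q_N) = 0.
Nimbus's profit: π_N = (162 - 2Q)q_N - (72q_N). Setting ∂π_N/∂q_N = 0: 90 - 4q_N - 2(q_X) = 0.
So q_X = (111 - 2q_N)/4 and q_N = (90 - 2q_X)/4.
Solving the pair: q_X = 22, q_N = 23/2.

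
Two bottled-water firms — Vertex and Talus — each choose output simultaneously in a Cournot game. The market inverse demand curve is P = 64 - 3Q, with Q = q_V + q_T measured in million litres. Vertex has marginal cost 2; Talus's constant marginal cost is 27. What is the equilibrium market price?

Vertex's profit: π_V = (64 - 3Q)q_V - (2q_V). Setting ∂π_V/∂q_V = 0: 62 - 6q_V - 3(q_T) = 0.
Talus's profit: π_T = (64 - 3Q)q_T - (27q_T). Setting ∂π_T/∂q_T = 0: 37 - 6q_T - 3(q_V) = 0.
Rearranging gives the reaction functions q_V = (62 - 3q_T)/6 and q_T = (37 - 3q_V)/6.
Solving the pair: q_V = 29/3, q_T = 4/3.
Total output Q = 11, so price P = 64 - 3·11 = 31.

31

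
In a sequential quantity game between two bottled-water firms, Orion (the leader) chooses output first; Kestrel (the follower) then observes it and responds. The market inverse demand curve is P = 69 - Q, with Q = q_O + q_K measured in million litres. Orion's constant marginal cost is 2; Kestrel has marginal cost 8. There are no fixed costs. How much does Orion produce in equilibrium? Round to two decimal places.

36.50

Solve by backward induction. Given q_O, the follower Kestrel maximises π_K = (69 - q_O - q_K)q_K - 8q_K.
∂π_K/∂q_K = 61 - q_O - 2q_K = 0 gives the reaction function q_K = (61 - q_O)/2.
The leader anticipates this reaction. Substituting into P = 69 - Q gives P = 77/2 - (1/2)q_O, so π_O = (77/2 - (1/2)q_O)q_O - 2q_O.
The leader's first-order condition 73/2 - q_O = 0 yields q_O = 73/2.
Then q_K = (61 - 73/2)/2 = 49/4.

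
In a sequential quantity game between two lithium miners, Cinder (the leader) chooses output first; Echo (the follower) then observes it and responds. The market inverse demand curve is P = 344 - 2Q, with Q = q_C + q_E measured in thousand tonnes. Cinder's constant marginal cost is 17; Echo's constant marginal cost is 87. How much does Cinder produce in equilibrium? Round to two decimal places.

The follower Echo best-responds to any q_C: π_E = (344 - 2Q)q_E - 87q_E.
Setting the follower's marginal profit to zero, 257 - 2q_C - 4q_E = 0, i.e. q_E = (257 - 2q_C)/4.
Cinder substitutes q_E(q_C) into its own profit: π_C = q_C(344 - 2q_C - (257 - 2q_C)/2) - 17q_C = (431/2 - q_C)q_C - 17q_C.
The leader's first-order condition 397/2 - 2q_C = 0 yields q_C = 397/4.
Then q_E = (257 - 2·(397/4))/4 = 117/8.

99.25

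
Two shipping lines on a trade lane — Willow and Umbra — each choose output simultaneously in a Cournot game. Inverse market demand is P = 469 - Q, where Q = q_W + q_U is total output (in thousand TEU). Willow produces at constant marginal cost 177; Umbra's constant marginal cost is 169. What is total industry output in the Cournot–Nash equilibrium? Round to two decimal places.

Willow's profit: π_W = (469 - Q)q_W - (177q_W). Setting ∂π_W/∂q_W = 0: 292 - 2q_W - (q_U) = 0.
Umbra's profit: π_U = (469 - Q)q_U - (169q_U). Setting ∂π_U/∂q_U = 0: 300 - 2q_U - (q_W) = 0.
Best responses: q_W = (292 - q_U)/2, q_U = (300 - q_W)/2.
Solving the pair: q_W = 284/3, q_U = 308/3.
Total output Q = 284/3 + 308/3 = 592/3.

197.33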